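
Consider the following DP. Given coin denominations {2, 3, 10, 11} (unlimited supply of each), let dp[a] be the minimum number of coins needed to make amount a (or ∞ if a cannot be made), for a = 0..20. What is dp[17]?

3

 a  0  1  2  3  4  5  6  7  8  9 10 11 12 13 14 15 16 17 18 19 20
dp  0  -  1  1  2  2  2  3  3  3  1  1  2  2  2  3  3  3  4  4  2
(- denotes ∞ / unreachable)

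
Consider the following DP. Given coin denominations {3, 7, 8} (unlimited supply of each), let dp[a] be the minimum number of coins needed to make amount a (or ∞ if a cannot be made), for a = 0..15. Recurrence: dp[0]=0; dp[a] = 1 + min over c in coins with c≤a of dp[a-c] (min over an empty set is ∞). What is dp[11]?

 a  0  1  2  3  4  5  6  7  8  9 10 11 12 13 14 15
dp  0  -  -  1  -  -  2  1  1  3  2  2  4  3  2  2
(- denotes ∞ / unreachable)

2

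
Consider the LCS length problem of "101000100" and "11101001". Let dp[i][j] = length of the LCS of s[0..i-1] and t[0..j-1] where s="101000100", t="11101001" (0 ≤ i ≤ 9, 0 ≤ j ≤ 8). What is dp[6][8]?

5

   ''  1  1  1  0  1  0  0  1
''  0  0  0  0  0  0  0  0  0
 1  0  1  1  1  1  1  1  1  1
 0  0  1  1  1  2  2  2  2  2
 1  0  1  2  2  2  3  3  3  3
 0  0  1  2  2  3  3  4  4  4
 0  0  1  2  2  3  3  4  5  5
 0  0  1  2  2  3  3  4  5  5
 1  0  1  2  3  3  4  4  5  6
 0  0  1  2  3  4  4  5  5  6
 0  0  1  2  3  4  4  5  6  6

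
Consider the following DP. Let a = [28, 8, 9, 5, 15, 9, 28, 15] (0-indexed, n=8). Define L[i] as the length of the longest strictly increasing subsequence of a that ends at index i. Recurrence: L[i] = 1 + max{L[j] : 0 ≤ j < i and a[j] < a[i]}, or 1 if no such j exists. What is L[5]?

2

   i    0    1    2    3    4    5    6    7
a[i]   28    8    9    5   15    9   28   15
L[i]    1    1    2    1    3    2    4    3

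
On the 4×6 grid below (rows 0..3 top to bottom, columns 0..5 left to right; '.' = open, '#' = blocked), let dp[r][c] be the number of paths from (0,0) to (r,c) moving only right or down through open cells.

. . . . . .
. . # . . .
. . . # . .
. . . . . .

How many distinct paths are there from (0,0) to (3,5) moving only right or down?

r\c   0   1   2   3   4   5
  0   1   1   1   1   1   1
  1   1   2   0   1   2   3
  2   1   3   3   0   2   5
  3   1   4   7   7   9  14

14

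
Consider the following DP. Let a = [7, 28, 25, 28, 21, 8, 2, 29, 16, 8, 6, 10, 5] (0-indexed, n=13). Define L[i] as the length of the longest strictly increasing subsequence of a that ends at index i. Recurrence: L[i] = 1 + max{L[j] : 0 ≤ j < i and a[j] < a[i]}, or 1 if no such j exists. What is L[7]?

4

   i    0    1    2    3    4    5    6    7    8    9   10   11   12
a[i]    7   28   25   28   21    8    2   29   16    8    6   10    5
L[i]    1    2    2    3    2    2    1    4    3    2    2    3    2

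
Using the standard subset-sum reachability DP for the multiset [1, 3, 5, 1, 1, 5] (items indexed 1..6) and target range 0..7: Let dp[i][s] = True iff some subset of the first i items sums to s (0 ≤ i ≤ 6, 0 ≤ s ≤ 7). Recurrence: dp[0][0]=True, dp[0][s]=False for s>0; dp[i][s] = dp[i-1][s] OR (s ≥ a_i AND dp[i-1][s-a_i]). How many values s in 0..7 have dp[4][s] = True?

i\s   0   1   2   3   4   5   6   7
  0   T   F   F   F   F   F   F   F
  1   T   T   F   F   F   F   F   F
  2   T   T   F   T   T   F   F   F
  3   T   T   F   T   T   T   T   F
  4   T   T   T   T   T   T   T   T
  5   T   T   T   T   T   T   T   T
  6   T   T   T   T   T   T   T   T

8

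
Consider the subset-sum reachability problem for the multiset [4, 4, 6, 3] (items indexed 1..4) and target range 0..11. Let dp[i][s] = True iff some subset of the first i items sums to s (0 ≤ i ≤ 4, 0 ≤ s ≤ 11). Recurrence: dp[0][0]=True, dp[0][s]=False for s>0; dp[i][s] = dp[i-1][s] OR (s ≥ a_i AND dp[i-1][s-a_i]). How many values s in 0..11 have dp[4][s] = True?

9

i\s   0   1   2   3   4   5   6   7   8   9  10  11
  0   T   F   F   F   F   F   F   F   F   F   F   F
  1   T   F   F   F   T   F   F   F   F   F   F   F
  2   T   F   F   F   T   F   F   F   T   F   F   F
  3   T   F   F   F   T   F   T   F   T   F   T   F
  4   T   F   F   T   T   F   T   T   T   T   T   T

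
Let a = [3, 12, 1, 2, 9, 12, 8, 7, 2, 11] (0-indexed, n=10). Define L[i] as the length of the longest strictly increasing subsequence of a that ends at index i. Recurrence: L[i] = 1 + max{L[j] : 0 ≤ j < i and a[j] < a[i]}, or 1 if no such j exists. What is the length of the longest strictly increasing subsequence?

   i    0    1    2    3    4    5    6    7    8    9
a[i]    3   12    1    2    9   12    8    7    2   11
L[i]    1    2    1    2    3    4    3    3    2    4

4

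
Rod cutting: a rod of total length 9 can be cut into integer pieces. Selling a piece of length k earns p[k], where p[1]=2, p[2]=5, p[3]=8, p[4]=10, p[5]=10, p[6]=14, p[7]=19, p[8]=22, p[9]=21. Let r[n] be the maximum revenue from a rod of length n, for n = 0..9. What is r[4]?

   n    0    1    2    3    4    5    6    7    8    9
r[n]    0    2    5    8   10   13   16   19   22   24

10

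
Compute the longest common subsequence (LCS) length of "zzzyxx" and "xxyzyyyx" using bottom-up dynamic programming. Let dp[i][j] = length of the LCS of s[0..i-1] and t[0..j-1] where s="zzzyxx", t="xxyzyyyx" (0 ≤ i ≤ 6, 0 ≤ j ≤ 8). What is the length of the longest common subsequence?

3

   ''  x  x  y  z  y  y  y  x
''  0  0  0  0  0  0  0  0  0
 z  0  0  0  0  1  1  1  1  1
 z  0  0  0  0  1  1  1  1  1
 z  0  0  0  0  1  1  1  1  1
 y  0  0  0  1  1  2  2  2  2
 x  0  1  1  1  1  2  2  2  3
 x  0  1  2  2  2  2  2  2  3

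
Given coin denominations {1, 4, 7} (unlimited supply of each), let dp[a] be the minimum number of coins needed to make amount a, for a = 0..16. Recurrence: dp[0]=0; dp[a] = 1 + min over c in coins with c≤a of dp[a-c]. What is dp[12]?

3

 a  0  1  2  3  4  5  6  7  8  9 10 11 12 13 14 15 16
dp  0  1  2  3  1  2  3  1  2  3  4  2  3  4  2  3  4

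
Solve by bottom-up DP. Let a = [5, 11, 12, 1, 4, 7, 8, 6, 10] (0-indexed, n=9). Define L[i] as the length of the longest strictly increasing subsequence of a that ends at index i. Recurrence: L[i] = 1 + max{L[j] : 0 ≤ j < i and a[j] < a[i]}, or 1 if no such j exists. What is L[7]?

3

   i    0    1    2    3    4    5    6    7    8
a[i]    5   11   12    1    4    7    8    6   10
L[i]    1    2    3    1    2    3    4    3    5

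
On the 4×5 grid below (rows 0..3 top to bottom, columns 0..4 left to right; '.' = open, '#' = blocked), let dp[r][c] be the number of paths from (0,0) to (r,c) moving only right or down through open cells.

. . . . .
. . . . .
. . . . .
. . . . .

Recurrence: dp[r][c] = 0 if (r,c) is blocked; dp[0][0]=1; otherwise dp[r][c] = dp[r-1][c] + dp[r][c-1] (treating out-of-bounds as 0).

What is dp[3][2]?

10

r\c   0   1   2   3   4
  0   1   1   1   1   1
  1   1   2   3   4   5
  2   1   3   6  10  15
  3   1   4  10  20  35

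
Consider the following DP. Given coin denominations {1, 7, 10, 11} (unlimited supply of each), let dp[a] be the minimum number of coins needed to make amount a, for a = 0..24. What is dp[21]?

 a  0  1  2  3  4  5  6  7  8  9 10 11 12 13 14 15 16 17 18 19 20 21 22 23 24
dp  0  1  2  3  4  5  6  1  2  3  1  1  2  3  2  3  4  2  2  3  2  2  2  3  3

2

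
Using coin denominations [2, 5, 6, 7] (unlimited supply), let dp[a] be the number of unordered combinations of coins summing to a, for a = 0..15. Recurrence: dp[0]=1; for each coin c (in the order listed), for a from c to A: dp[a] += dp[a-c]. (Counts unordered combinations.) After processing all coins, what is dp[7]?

2

after  coin     0     1     2     3     4     5     6     7     8     9    10    11    12    13    14    15
          2     1     0     1     0     1     0     1     0     1     0     1     0     1     0     1     0
          5     1     0     1     0     1     1     1     1     1     1     2     1     2     1     2     2
          6     1     0     1     0     1     1     2     1     2     1     3     2     4     2     4     3
          7     1     0     1     0     1     1     2     2     2     2     3     3     5     4     6     5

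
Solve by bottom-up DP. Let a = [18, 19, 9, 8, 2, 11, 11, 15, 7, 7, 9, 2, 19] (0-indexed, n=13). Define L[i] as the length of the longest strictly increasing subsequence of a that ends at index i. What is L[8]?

2

   i    0    1    2    3    4    5    6    7    8    9   10   11   12
a[i]   18   19    9    8    2   11   11   15    7    7    9    2   19
L[i]    1    2    1    1    1    2    2    3    2    2    3    1    4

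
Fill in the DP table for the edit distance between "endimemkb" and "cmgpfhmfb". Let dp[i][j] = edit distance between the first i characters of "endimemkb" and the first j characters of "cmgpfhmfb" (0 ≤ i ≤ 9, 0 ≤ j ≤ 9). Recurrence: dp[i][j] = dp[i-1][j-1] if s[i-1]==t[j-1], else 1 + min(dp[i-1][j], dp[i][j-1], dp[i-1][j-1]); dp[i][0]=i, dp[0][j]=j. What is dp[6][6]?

   ''  c  m  g  p  f  h  m  f  b
''  0  1  2  3  4  5  6  7  8  9
 e  1  1  2  3  4  5  6  7  8  9
 n  2  2  2  3  4  5  6  7  8  9
 d  3  3  3  3  4  5  6  7  8  9
 i  4  4  4  4  4  5  6  7  8  9
 m  5  5  4  5  5  5  6  6  7  8
 e  6  6  5  5  6  6  6  7  7  8
 m  7  7  6  6  6  7  7  6  7  8
 k  8  8  7  7  7  7  8  7  7  8
 b  9  9  8  8  8  8  8  8  8  7

6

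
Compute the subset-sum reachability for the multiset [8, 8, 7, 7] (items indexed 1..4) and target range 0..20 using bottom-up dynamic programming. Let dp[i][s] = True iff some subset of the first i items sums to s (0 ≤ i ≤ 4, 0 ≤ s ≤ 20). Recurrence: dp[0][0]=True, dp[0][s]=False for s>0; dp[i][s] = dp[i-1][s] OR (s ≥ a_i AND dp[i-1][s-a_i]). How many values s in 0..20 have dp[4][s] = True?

6

i\s   0   1   2   3   4   5   6   7   8   9  10  11  12  13  14  15  16  17  18  19  20
  0   T   F   F   F   F   F   F   F   F   F   F   F   F   F   F   F   F   F   F   F   F
  1   T   F   F   F   F   F   F   F   T   F   F   F   F   F   F   F   F   F   F   F   F
  2   T   F   F   F   F   F   F   F   T   F   F   F   F   F   F   F   T   F   F   F   F
  3   T   F   F   F   F   F   F   T   T   F   F   F   F   F   F   T   T   F   F   F   F
  4   T   F   F   F   F   F   F   T   T   F   F   F   F   F   T   T   T   F   F   F   F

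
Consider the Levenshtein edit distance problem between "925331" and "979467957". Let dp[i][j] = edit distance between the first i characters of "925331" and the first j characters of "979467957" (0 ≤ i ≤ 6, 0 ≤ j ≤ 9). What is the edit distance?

8

   ''  9  7  9  4  6  7  9  5  7
''  0  1  2  3  4  5  6  7  8  9
 9  1  0  1  2  3  4  5  6  7  8
 2  2  1  1  2  3  4  5  6  7  8
 5  3  2  2  2  3  4  5  6  6  7
 3  4  3  3  3  3  4  5  6  7  7
 3  5  4  4  4  4  4  5  6  7  8
 1  6  5  5  5  5  5  5  6  7  8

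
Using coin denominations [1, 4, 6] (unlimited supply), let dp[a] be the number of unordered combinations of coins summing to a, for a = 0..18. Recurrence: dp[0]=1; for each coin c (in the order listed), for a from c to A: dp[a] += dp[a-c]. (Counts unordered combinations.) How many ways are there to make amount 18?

12

after  coin     0     1     2     3     4     5     6     7     8     9    10    11    12    13    14    15    16    17    18
          1     1     1     1     1     1     1     1     1     1     1     1     1     1     1     1     1     1     1     1
          4     1     1     1     1     2     2     2     2     3     3     3     3     4     4     4     4     5     5     5
          6     1     1     1     1     2     2     3     3     4     4     5     5     7     7     8     8    10    10    12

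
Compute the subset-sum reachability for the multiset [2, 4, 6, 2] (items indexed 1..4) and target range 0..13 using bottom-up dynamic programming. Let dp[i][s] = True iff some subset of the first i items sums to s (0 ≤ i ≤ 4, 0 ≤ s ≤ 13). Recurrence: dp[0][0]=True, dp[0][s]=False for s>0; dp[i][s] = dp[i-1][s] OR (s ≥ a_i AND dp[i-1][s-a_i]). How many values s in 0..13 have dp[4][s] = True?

i\s   0   1   2   3   4   5   6   7   8   9  10  11  12  13
  0   T   F   F   F   F   F   F   F   F   F   F   F   F   F
  1   T   F   T   F   F   F   F   F   F   F   F   F   F   F
  2   T   F   T   F   T   F   T   F   F   F   F   F   F   F
  3   T   F   T   F   T   F   T   F   T   F   T   F   T   F
  4   T   F   T   F   T   F   T   F   T   F   T   F   T   F

7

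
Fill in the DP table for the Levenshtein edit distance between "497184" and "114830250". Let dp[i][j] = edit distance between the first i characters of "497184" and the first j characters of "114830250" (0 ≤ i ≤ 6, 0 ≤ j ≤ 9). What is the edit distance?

8

   ''  1  1  4  8  3  0  2  5  0
''  0  1  2  3  4  5  6  7  8  9
 4  1  1  2  2  3  4  5  6  7  8
 9  2  2  2  3  3  4  5  6  7  8
 7  3  3  3  3  4  4  5  6  7  8
 1  4  3  3  4  4  5  5  6  7  8
 8  5  4  4  4  4  5  6  6  7  8
 4  6  5  5  4  5  5  6  7  7  8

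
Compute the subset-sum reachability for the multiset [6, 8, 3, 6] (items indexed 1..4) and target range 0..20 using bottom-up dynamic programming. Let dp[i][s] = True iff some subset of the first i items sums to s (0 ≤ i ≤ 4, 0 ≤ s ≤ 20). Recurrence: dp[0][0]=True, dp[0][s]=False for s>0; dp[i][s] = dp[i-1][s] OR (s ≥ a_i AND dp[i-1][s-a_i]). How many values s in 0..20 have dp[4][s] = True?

i\s   0   1   2   3   4   5   6   7   8   9  10  11  12  13  14  15  16  17  18  19  20
  0   T   F   F   F   F   F   F   F   F   F   F   F   F   F   F   F   F   F   F   F   F
  1   T   F   F   F   F   F   T   F   F   F   F   F   F   F   F   F   F   F   F   F   F
  2   T   F   F   F   F   F   T   F   T   F   F   F   F   F   T   F   F   F   F   F   F
  3   T   F   F   T   F   F   T   F   T   T   F   T   F   F   T   F   F   T   F   F   F
  4   T   F   F   T   F   F   T   F   T   T   F   T   T   F   T   T   F   T   F   F   T

11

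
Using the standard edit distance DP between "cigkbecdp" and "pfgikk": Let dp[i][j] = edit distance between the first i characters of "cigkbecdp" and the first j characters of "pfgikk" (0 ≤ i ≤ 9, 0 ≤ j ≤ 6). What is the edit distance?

   ''  p  f  g  i  k  k
''  0  1  2  3  4  5  6
 c  1  1  2  3  4  5  6
 i  2  2  2  3  3  4  5
 g  3  3  3  2  3  4  5
 k  4  4  4  3  3  3  4
 b  5  5  5  4  4  4  4
 e  6  6  6  5  5  5  5
 c  7  7  7  6  6  6  6
 d  8  8  8  7  7  7  7
 p  9  8  9  8  8  8  8

8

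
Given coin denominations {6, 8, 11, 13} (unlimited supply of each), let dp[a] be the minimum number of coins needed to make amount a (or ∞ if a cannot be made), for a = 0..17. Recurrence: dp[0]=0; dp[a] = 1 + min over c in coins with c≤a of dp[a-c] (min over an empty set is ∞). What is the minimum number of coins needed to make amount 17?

2

 a  0  1  2  3  4  5  6  7  8  9 10 11 12 13 14 15 16 17
dp  0  -  -  -  -  -  1  -  1  -  -  1  2  1  2  -  2  2
(- denotes ∞ / unreachable)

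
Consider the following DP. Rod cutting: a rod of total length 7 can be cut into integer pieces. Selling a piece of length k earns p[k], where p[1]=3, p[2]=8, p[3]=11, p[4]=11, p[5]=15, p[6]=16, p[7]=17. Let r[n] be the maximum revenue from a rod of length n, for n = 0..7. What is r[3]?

   n    0    1    2    3    4    5    6    7
r[n]    0    3    8   11   16   19   24   27

11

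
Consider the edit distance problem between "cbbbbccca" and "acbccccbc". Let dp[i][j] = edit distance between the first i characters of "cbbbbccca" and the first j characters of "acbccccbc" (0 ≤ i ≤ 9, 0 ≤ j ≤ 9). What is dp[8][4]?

6

   ''  a  c  b  c  c  c  c  b  c
''  0  1  2  3  4  5  6  7  8  9
 c  1  1  1  2  3  4  5  6  7  8
 b  2  2  2  1  2  3  4  5  6  7
 b  3  3  3  2  2  3  4  5  5  6
 b  4  4  4  3  3  3  4  5  5  6
 b  5  5  5  4  4  4  4  5  5  6
 c  6  6  5  5  4  4  4  4  5  5
 c  7  7  6  6  5  4  4  4  5  5
 c  8  8  7  7  6  5  4  4  5  5
 a  9  8  8  8  7  6  5  5  5  6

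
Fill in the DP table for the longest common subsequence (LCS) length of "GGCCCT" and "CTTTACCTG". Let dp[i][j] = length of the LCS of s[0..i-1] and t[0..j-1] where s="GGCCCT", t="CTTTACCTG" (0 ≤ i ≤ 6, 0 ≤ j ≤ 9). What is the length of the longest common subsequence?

4

   ''  C  T  T  T  A  C  C  T  G
''  0  0  0  0  0  0  0  0  0  0
 G  0  0  0  0  0  0  0  0  0  1
 G  0  0  0  0  0  0  0  0  0  1
 C  0  1  1  1  1  1  1  1  1  1
 C  0  1  1  1  1  1  2  2  2  2
 C  0  1  1  1  1  1  2  3  3  3
 T  0  1  2  2  2  2  2  3  4  4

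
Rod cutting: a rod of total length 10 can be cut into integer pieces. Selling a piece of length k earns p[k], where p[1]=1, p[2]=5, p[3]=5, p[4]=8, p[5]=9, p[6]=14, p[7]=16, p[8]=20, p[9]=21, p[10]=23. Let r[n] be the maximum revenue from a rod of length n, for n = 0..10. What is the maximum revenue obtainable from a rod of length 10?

   n    0    1    2    3    4    5    6    7    8    9   10
r[n]    0    1    5    6   10   11   15   16   20   21   25

25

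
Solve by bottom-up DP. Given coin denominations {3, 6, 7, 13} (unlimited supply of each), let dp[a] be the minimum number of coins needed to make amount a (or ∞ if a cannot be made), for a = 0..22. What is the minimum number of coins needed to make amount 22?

3

 a  0  1  2  3  4  5  6  7  8  9 10 11 12 13 14 15 16 17 18 19 20 21 22
dp  0  -  -  1  -  -  1  1  -  2  2  -  2  1  2  3  2  3  3  2  2  3  3
(- denotes ∞ / unreachable)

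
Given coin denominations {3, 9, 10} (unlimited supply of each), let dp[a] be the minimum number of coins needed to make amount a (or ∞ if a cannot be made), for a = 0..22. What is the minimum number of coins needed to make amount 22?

 a  0  1  2  3  4  5  6  7  8  9 10 11 12 13 14 15 16 17 18 19 20 21 22
dp  0  -  -  1  -  -  2  -  -  1  1  -  2  2  -  3  3  -  2  2  2  3  3
(- denotes ∞ / unreachable)

3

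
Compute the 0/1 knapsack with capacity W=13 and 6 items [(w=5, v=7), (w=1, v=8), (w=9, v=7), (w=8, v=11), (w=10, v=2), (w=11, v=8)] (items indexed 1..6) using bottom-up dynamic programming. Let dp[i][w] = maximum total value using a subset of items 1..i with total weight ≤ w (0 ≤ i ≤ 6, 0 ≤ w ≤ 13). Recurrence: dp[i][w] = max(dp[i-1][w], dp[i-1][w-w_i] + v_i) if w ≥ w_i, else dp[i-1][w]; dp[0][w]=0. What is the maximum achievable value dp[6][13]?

i\w   0   1   2   3   4   5   6   7   8   9  10  11  12  13
  0   0   0   0   0   0   0   0   0   0   0   0   0   0   0
  1   0   0   0   0   0   7   7   7   7   7   7   7   7   7
  2   0   8   8   8   8   8  15  15  15  15  15  15  15  15
  3   0   8   8   8   8   8  15  15  15  15  15  15  15  15
  4   0   8   8   8   8   8  15  15  15  19  19  19  19  19
  5   0   8   8   8   8   8  15  15  15  19  19  19  19  19
  6   0   8   8   8   8   8  15  15  15  19  19  19  19  19

19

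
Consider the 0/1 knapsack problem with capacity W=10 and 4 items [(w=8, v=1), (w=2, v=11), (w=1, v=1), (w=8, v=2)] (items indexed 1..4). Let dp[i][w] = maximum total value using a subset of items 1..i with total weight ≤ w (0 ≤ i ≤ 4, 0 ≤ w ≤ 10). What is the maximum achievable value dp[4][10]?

13

i\w   0   1   2   3   4   5   6   7   8   9  10
  0   0   0   0   0   0   0   0   0   0   0   0
  1   0   0   0   0   0   0   0   0   1   1   1
  2   0   0  11  11  11  11  11  11  11  11  12
  3   0   1  11  12  12  12  12  12  12  12  12
  4   0   1  11  12  12  12  12  12  12  12  13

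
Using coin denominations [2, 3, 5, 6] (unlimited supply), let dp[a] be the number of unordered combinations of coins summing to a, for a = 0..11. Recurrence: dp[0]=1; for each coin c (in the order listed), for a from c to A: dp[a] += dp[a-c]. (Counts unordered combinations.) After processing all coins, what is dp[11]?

after  coin     0     1     2     3     4     5     6     7     8     9    10    11
          2     1     0     1     0     1     0     1     0     1     0     1     0
          3     1     0     1     1     1     1     2     1     2     2     2     2
          5     1     0     1     1     1     2     2     2     3     3     4     4
          6     1     0     1     1     1     2     3     2     4     4     5     6

6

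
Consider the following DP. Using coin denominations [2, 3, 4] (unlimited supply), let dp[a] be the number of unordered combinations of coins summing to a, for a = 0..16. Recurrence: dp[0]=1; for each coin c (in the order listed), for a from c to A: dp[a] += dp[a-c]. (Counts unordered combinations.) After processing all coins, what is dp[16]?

after  coin     0     1     2     3     4     5     6     7     8     9    10    11    12    13    14    15    16
          2     1     0     1     0     1     0     1     0     1     0     1     0     1     0     1     0     1
          3     1     0     1     1     1     1     2     1     2     2     2     2     3     2     3     3     3
          4     1     0     1     1     2     1     3     2     4     3     5     4     7     5     8     7    10

10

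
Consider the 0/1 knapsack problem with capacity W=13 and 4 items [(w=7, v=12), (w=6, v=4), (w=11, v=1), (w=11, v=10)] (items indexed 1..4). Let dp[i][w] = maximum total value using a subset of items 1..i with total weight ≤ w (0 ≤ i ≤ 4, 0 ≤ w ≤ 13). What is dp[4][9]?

i\w   0   1   2   3   4   5   6   7   8   9  10  11  12  13
  0   0   0   0   0   0   0   0   0   0   0   0   0   0   0
  1   0   0   0   0   0   0   0  12  12  12  12  12  12  12
  2   0   0   0   0   0   0   4  12  12  12  12  12  12  16
  3   0   0   0   0   0   0   4  12  12  12  12  12  12  16
  4   0   0   0   0   0   0   4  12  12  12  12  12  12  16

12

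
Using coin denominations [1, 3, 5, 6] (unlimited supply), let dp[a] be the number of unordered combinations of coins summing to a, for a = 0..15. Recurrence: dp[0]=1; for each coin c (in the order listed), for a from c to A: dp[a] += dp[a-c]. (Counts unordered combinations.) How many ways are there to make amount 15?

after  coin     0     1     2     3     4     5     6     7     8     9    10    11    12    13    14    15
          1     1     1     1     1     1     1     1     1     1     1     1     1     1     1     1     1
          3     1     1     1     2     2     2     3     3     3     4     4     4     5     5     5     6
          5     1     1     1     2     2     3     4     4     5     6     7     8     9    10    11    13
          6     1     1     1     2     2     3     5     5     6     8     9    11    14    15    17    21

21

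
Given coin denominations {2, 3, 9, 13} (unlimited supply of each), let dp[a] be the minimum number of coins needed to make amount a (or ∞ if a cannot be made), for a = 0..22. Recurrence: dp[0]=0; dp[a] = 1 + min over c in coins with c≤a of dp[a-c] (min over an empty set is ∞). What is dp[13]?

 a  0  1  2  3  4  5  6  7  8  9 10 11 12 13 14 15 16 17 18 19 20 21 22
dp  0  -  1  1  2  2  2  3  3  1  4  2  2  1  3  2  2  3  2  3  3  3  2
(- denotes ∞ / unreachable)

1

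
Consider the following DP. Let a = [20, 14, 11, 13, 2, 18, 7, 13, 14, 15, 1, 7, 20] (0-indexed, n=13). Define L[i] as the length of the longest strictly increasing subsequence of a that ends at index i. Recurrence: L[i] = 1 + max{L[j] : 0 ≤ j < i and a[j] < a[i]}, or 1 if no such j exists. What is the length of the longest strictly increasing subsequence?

6

   i    0    1    2    3    4    5    6    7    8    9   10   11   12
a[i]   20   14   11   13    2   18    7   13   14   15    1    7   20
L[i]    1    1    1    2    1    3    2    3    4    5    1    2    6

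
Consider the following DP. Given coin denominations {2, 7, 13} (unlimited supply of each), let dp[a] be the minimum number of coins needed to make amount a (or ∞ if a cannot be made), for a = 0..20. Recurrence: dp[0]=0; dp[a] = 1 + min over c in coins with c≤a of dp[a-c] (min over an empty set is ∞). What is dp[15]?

2

 a  0  1  2  3  4  5  6  7  8  9 10 11 12 13 14 15 16 17 18 19 20
dp  0  -  1  -  2  -  3  1  4  2  5  3  6  1  2  2  3  3  4  4  2
(- denotes ∞ / unreachable)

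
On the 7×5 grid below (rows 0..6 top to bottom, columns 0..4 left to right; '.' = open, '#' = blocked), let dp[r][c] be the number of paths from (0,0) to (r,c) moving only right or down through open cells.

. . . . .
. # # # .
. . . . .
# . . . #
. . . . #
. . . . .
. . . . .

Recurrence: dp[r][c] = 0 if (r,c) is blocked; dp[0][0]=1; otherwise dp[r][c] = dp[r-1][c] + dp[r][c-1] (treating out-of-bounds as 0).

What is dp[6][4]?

25

r\c   0   1   2   3   4
  0   1   1   1   1   1
  1   1   0   0   0   1
  2   1   1   1   1   2
  3   0   1   2   3   0
  4   0   1   3   6   0
  5   0   1   4  10  10
  6   0   1   5  15  25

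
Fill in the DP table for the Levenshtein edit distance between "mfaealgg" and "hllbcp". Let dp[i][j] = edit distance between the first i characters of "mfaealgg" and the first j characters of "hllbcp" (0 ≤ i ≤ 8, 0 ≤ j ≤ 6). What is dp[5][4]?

   ''  h  l  l  b  c  p
''  0  1  2  3  4  5  6
 m  1  1  2  3  4  5  6
 f  2  2  2  3  4  5  6
 a  3  3  3  3  4  5  6
 e  4  4  4  4  4  5  6
 a  5  5  5  5  5  5  6
 l  6  6  5  5  6  6  6
 g  7  7  6  6  6  7  7
 g  8  8  7  7  7  7  8

5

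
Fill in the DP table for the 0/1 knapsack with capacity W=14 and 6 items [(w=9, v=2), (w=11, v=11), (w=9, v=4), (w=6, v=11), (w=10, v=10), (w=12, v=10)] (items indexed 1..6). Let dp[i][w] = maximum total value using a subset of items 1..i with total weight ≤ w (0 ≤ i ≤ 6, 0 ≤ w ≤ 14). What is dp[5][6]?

11

i\w   0   1   2   3   4   5   6   7   8   9  10  11  12  13  14
  0   0   0   0   0   0   0   0   0   0   0   0   0   0   0   0
  1   0   0   0   0   0   0   0   0   0   2   2   2   2   2   2
  2   0   0   0   0   0   0   0   0   0   2   2  11  11  11  11
  3   0   0   0   0   0   0   0   0   0   4   4  11  11  11  11
  4   0   0   0   0   0   0  11  11  11  11  11  11  11  11  11
  5   0   0   0   0   0   0  11  11  11  11  11  11  11  11  11
  6   0   0   0   0   0   0  11  11  11  11  11  11  11  11  11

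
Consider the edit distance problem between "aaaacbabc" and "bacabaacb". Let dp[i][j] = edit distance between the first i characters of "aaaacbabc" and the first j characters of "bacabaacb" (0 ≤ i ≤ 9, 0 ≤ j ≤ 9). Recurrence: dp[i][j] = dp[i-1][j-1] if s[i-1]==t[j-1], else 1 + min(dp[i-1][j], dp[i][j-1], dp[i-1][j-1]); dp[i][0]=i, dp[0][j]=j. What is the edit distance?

   ''  b  a  c  a  b  a  a  c  b
''  0  1  2  3  4  5  6  7  8  9
 a  1  1  1  2  3  4  5  6  7  8
 a  2  2  1  2  2  3  4  5  6  7
 a  3  3  2  2  2  3  3  4  5  6
 a  4  4  3  3  2  3  3  3  4  5
 c  5  5  4  3  3  3  4  4  3  4
 b  6  5  5  4  4  3  4  5  4  3
 a  7  6  5  5  4  4  3  4  5  4
 b  8  7  6  6  5  4  4  4  5  5
 c  9  8  7  6  6  5  5  5  4  5

5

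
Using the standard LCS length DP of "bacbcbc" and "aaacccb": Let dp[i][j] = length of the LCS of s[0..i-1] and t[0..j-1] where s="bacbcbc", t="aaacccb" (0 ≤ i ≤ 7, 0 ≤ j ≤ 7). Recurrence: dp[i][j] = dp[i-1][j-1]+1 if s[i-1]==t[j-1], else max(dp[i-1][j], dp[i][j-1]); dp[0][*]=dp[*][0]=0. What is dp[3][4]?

2

   ''  a  a  a  c  c  c  b
''  0  0  0  0  0  0  0  0
 b  0  0  0  0  0  0  0  1
 a  0  1  1  1  1  1  1  1
 c  0  1  1  1  2  2  2  2
 b  0  1  1  1  2  2  2  3
 c  0  1  1  1  2  3  3  3
 b  0  1  1  1  2  3  3  4
 c  0  1  1  1  2  3  4  4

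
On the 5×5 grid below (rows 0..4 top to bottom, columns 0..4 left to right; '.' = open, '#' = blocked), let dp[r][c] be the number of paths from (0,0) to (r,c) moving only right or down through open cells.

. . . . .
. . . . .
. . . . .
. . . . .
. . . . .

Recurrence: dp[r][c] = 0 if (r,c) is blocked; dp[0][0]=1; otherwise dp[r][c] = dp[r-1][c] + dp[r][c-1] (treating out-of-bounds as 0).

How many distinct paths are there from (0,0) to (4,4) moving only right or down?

70

r\c   0   1   2   3   4
  0   1   1   1   1   1
  1   1   2   3   4   5
  2   1   3   6  10  15
  3   1   4  10  20  35
  4   1   5  15  35  70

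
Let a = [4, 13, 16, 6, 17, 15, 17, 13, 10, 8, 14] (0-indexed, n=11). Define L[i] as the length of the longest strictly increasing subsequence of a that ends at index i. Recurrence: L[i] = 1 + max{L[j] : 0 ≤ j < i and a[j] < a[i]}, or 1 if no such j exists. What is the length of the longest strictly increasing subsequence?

   i    0    1    2    3    4    5    6    7    8    9   10
a[i]    4   13   16    6   17   15   17   13   10    8   14
L[i]    1    2    3    2    4    3    4    3    3    3    4

4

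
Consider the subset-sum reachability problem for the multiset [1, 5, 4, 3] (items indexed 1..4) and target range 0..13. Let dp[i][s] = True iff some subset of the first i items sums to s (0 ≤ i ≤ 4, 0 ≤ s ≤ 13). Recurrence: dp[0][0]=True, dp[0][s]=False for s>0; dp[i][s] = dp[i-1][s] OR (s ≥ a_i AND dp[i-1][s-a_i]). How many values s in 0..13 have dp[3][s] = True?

i\s   0   1   2   3   4   5   6   7   8   9  10  11  12  13
  0   T   F   F   F   F   F   F   F   F   F   F   F   F   F
  1   T   T   F   F   F   F   F   F   F   F   F   F   F   F
  2   T   T   F   F   F   T   T   F   F   F   F   F   F   F
  3   T   T   F   F   T   T   T   F   F   T   T   F   F   F
  4   T   T   F   T   T   T   T   T   T   T   T   F   T   T

7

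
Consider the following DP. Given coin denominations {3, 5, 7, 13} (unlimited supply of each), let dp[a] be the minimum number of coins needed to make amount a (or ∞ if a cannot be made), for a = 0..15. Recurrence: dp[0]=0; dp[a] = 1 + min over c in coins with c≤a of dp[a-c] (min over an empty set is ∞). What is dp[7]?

1

 a  0  1  2  3  4  5  6  7  8  9 10 11 12 13 14 15
dp  0  -  -  1  -  1  2  1  2  3  2  3  2  1  2  3
(- denotes ∞ / unreachable)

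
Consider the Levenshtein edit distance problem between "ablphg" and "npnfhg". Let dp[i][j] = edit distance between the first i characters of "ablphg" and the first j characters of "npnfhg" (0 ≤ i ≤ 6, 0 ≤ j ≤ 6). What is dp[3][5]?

5

   ''  n  p  n  f  h  g
''  0  1  2  3  4  5  6
 a  1  1  2  3  4  5  6
 b  2  2  2  3  4  5  6
 l  3  3  3  3  4  5  6
 p  4  4  3  4  4  5  6
 h  5  5  4  4  5  4  5
 g  6  6  5  5  5  5  4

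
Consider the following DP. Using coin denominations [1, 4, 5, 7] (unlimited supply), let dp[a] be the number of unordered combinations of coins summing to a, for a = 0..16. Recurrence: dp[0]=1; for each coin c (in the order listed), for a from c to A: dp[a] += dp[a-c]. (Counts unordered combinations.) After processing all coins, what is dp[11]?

after  coin     0     1     2     3     4     5     6     7     8     9    10    11    12    13    14    15    16
          1     1     1     1     1     1     1     1     1     1     1     1     1     1     1     1     1     1
          4     1     1     1     1     2     2     2     2     3     3     3     3     4     4     4     4     5
          5     1     1     1     1     2     3     3     3     4     5     6     6     7     8     9    10    11
          7     1     1     1     1     2     3     3     4     5     6     7     8    10    11    13    15    17

8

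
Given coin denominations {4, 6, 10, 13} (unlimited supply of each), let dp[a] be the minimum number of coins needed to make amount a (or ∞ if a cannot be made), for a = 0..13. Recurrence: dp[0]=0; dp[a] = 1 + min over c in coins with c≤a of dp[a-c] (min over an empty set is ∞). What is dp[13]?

 a  0  1  2  3  4  5  6  7  8  9 10 11 12 13
dp  0  -  -  -  1  -  1  -  2  -  1  -  2  1
(- denotes ∞ / unreachable)

1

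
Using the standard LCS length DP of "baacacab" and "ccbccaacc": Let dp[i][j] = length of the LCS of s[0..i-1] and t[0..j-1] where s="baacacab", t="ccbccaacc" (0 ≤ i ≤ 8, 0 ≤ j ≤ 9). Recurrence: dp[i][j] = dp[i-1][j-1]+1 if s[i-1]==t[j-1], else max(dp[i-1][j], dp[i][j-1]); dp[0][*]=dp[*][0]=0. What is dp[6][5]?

3

   ''  c  c  b  c  c  a  a  c  c
''  0  0  0  0  0  0  0  0  0  0
 b  0  0  0  1  1  1  1  1  1  1
 a  0  0  0  1  1  1  2  2  2  2
 a  0  0  0  1  1  1  2  3  3  3
 c  0  1  1  1  2  2  2  3  4  4
 a  0  1  1  1  2  2  3  3  4  4
 c  0  1  2  2  2  3  3  3  4  5
 a  0  1  2  2  2  3  4  4  4  5
 b  0  1  2  3  3  3  4  4  4  5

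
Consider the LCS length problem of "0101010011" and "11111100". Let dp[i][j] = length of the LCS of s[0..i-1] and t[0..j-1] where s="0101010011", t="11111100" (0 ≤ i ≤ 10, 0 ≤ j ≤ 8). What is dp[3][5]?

   ''  1  1  1  1  1  1  0  0
''  0  0  0  0  0  0  0  0  0
 0  0  0  0  0  0  0  0  1  1
 1  0  1  1  1  1  1  1  1  1
 0  0  1  1  1  1  1  1  2  2
 1  0  1  2  2  2  2  2  2  2
 0  0  1  2  2  2  2  2  3  3
 1  0  1  2  3  3  3  3  3  3
 0  0  1  2  3  3  3  3  4  4
 0  0  1  2  3  3  3  3  4  5
 1  0  1  2  3  4  4  4  4  5
 1  0  1  2  3  4  5  5  5  5

1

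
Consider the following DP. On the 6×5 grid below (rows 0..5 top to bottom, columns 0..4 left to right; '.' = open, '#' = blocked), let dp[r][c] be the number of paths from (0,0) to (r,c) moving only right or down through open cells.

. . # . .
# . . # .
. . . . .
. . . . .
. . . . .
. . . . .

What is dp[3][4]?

r\c   0   1   2   3   4
  0   1   1   0   0   0
  1   0   1   1   0   0
  2   0   1   2   2   2
  3   0   1   3   5   7
  4   0   1   4   9  16
  5   0   1   5  14  30

7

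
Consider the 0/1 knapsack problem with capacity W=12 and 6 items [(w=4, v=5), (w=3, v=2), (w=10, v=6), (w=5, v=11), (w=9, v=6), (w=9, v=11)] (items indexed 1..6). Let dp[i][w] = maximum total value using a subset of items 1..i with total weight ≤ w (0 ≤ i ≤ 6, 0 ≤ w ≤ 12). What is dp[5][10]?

16

i\w   0   1   2   3   4   5   6   7   8   9  10  11  12
  0   0   0   0   0   0   0   0   0   0   0   0   0   0
  1   0   0   0   0   5   5   5   5   5   5   5   5   5
  2   0   0   0   2   5   5   5   7   7   7   7   7   7
  3   0   0   0   2   5   5   5   7   7   7   7   7   7
  4   0   0   0   2   5  11  11  11  13  16  16  16  18
  5   0   0   0   2   5  11  11  11  13  16  16  16  18
  6   0   0   0   2   5  11  11  11  13  16  16  16  18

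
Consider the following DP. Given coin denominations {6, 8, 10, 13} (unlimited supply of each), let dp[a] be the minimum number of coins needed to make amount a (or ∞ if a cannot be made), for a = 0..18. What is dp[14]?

2

 a  0  1  2  3  4  5  6  7  8  9 10 11 12 13 14 15 16 17 18
dp  0  -  -  -  -  -  1  -  1  -  1  -  2  1  2  -  2  -  2
(- denotes ∞ / unreachable)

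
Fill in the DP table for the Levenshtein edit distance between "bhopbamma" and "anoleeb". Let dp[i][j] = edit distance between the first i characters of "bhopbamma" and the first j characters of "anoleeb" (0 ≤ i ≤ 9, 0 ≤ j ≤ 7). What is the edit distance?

   ''  a  n  o  l  e  e  b
''  0  1  2  3  4  5  6  7
 b  1  1  2  3  4  5  6  6
 h  2  2  2  3  4  5  6  7
 o  3  3  3  2  3  4  5  6
 p  4  4  4  3  3  4  5  6
 b  5  5  5  4  4  4  5  5
 a  6  5  6  5  5  5  5  6
 m  7  6  6  6  6  6  6  6
 m  8  7  7  7  7  7  7  7
 a  9  8  8  8  8  8  8  8

8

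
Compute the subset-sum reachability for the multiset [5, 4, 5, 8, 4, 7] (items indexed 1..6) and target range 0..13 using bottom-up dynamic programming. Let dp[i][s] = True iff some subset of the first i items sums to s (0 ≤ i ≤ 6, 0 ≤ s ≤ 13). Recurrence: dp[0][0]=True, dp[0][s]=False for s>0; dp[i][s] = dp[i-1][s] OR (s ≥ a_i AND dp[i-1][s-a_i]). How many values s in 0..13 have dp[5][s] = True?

i\s   0   1   2   3   4   5   6   7   8   9  10  11  12  13
  0   T   F   F   F   F   F   F   F   F   F   F   F   F   F
  1   T   F   F   F   F   T   F   F   F   F   F   F   F   F
  2   T   F   F   F   T   T   F   F   F   T   F   F   F   F
  3   T   F   F   F   T   T   F   F   F   T   T   F   F   F
  4   T   F   F   F   T   T   F   F   T   T   T   F   T   T
  5   T   F   F   F   T   T   F   F   T   T   T   F   T   T
  6   T   F   F   F   T   T   F   T   T   T   T   T   T   T

8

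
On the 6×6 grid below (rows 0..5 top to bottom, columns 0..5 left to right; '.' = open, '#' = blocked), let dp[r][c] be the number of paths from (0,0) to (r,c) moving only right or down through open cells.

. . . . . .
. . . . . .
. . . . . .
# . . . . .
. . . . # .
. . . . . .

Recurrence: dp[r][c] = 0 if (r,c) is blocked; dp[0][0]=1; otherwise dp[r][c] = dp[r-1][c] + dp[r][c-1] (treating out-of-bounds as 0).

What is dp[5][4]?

46

r\c   0   1   2   3   4   5
  0   1   1   1   1   1   1
  1   1   2   3   4   5   6
  2   1   3   6  10  15  21
  3   0   3   9  19  34  55
  4   0   3  12  31   0  55
  5   0   3  15  46  46 101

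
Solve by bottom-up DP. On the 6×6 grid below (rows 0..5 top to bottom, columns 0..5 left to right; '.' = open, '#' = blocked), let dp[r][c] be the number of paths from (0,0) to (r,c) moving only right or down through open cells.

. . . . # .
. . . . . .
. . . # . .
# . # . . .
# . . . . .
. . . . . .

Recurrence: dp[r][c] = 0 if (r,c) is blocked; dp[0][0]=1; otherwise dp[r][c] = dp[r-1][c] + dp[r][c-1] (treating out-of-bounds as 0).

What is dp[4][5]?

r\c   0   1   2   3   4   5
  0   1   1   1   1   0   0
  1   1   2   3   4   4   4
  2   1   3   6   0   4   8
  3   0   3   0   0   4  12
  4   0   3   3   3   7  19
  5   0   3   6   9  16  35

19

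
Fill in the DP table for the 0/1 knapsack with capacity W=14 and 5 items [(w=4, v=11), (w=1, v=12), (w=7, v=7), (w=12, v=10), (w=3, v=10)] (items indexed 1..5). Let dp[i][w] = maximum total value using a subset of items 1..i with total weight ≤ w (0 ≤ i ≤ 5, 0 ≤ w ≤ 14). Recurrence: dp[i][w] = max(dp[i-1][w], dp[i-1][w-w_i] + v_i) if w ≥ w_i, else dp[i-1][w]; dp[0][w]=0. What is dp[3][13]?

i\w   0   1   2   3   4   5   6   7   8   9  10  11  12  13  14
  0   0   0   0   0   0   0   0   0   0   0   0   0   0   0   0
  1   0   0   0   0  11  11  11  11  11  11  11  11  11  11  11
  2   0  12  12  12  12  23  23  23  23  23  23  23  23  23  23
  3   0  12  12  12  12  23  23  23  23  23  23  23  30  30  30
  4   0  12  12  12  12  23  23  23  23  23  23  23  30  30  30
  5   0  12  12  12  22  23  23  23  33  33  33  33  33  33  33

30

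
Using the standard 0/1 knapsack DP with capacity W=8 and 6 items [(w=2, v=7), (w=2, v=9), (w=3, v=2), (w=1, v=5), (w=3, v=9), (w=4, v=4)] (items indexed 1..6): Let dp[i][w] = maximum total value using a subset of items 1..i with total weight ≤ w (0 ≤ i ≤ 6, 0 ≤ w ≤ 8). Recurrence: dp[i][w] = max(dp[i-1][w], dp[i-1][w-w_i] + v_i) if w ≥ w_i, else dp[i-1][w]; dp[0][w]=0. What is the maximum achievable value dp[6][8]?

30

i\w   0   1   2   3   4   5   6   7   8
  0   0   0   0   0   0   0   0   0   0
  1   0   0   7   7   7   7   7   7   7
  2   0   0   9   9  16  16  16  16  16
  3   0   0   9   9  16  16  16  18  18
  4   0   5   9  14  16  21  21  21  23
  5   0   5   9  14  16  21  23  25  30
  6   0   5   9  14  16  21  23  25  30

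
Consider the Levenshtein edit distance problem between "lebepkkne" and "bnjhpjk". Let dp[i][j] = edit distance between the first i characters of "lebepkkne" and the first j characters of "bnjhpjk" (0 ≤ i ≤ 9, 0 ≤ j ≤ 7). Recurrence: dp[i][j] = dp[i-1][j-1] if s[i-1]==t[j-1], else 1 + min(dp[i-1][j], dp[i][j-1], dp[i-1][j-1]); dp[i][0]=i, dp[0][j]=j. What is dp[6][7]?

5

   ''  b  n  j  h  p  j  k
''  0  1  2  3  4  5  6  7
 l  1  1  2  3  4  5  6  7
 e  2  2  2  3  4  5  6  7
 b  3  2  3  3  4  5  6  7
 e  4  3  3  4  4  5  6  7
 p  5  4  4  4  5  4  5  6
 k  6  5  5  5  5  5  5  5
 k  7  6  6  6  6  6  6  5
 n  8  7  6  7  7  7  7  6
 e  9  8  7  7  8  8  8  7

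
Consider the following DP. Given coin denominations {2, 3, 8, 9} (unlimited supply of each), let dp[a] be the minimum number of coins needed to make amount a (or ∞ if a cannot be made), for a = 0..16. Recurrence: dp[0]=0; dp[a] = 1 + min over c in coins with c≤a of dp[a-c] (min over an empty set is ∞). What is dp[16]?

 a  0  1  2  3  4  5  6  7  8  9 10 11 12 13 14 15 16
dp  0  -  1  1  2  2  2  3  1  1  2  2  2  3  3  3  2
(- denotes ∞ / unreachable)

2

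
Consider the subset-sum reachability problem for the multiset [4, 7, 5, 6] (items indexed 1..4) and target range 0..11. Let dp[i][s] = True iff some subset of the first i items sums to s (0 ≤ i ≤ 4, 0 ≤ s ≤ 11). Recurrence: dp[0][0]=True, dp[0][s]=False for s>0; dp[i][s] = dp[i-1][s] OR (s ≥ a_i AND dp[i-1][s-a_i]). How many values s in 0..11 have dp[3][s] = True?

i\s   0   1   2   3   4   5   6   7   8   9  10  11
  0   T   F   F   F   F   F   F   F   F   F   F   F
  1   T   F   F   F   T   F   F   F   F   F   F   F
  2   T   F   F   F   T   F   F   T   F   F   F   T
  3   T   F   F   F   T   T   F   T   F   T   F   T
  4   T   F   F   F   T   T   T   T   F   T   T   T

6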